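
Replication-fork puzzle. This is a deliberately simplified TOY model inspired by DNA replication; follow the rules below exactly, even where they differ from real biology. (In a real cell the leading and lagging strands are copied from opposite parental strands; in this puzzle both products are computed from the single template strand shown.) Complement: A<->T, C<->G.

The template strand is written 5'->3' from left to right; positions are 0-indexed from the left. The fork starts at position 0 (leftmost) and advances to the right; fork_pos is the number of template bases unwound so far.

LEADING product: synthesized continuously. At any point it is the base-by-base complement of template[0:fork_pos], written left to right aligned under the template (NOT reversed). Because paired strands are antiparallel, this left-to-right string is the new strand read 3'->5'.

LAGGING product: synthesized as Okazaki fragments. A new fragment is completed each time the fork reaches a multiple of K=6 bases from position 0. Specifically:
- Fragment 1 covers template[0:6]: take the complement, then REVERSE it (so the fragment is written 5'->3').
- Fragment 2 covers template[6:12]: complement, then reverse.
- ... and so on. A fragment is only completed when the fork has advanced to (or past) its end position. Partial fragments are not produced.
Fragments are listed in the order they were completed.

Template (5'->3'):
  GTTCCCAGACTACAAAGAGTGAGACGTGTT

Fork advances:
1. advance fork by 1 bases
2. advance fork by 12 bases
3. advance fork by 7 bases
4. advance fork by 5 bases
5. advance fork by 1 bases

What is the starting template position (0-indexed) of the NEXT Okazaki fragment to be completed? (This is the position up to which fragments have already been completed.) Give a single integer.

Step 1: advance 1 -> fork_pos = 0 + 1 = 1. Next multiple of 6 is 6 (not reached); still 0 fragment(s).
Step 2: advance 12 -> fork_pos = 1 + 12 = 13. Reached multiple(s) of 6: 6, 12 -> fragments 1-2 completed (2 total).
Step 3: advance 7 -> fork_pos = 13 + 7 = 20. Reached multiple(s) of 6: 18 -> fragment 3 completed (3 total).
Step 4: advance 5 -> fork_pos = 20 + 5 = 25. Reached multiple(s) of 6: 24 -> fragment 4 completed (4 total).
Step 5: advance 1 -> fork_pos = 25 + 1 = 26. Next multiple of 6 is 30 (not reached); still 4 fragment(s).
4 fragment(s) completed, covering template[0:24] (4 x 6 = 24). The next fragment, fragment 5, covers template[24:30], so it starts at position 24.

Answer: 24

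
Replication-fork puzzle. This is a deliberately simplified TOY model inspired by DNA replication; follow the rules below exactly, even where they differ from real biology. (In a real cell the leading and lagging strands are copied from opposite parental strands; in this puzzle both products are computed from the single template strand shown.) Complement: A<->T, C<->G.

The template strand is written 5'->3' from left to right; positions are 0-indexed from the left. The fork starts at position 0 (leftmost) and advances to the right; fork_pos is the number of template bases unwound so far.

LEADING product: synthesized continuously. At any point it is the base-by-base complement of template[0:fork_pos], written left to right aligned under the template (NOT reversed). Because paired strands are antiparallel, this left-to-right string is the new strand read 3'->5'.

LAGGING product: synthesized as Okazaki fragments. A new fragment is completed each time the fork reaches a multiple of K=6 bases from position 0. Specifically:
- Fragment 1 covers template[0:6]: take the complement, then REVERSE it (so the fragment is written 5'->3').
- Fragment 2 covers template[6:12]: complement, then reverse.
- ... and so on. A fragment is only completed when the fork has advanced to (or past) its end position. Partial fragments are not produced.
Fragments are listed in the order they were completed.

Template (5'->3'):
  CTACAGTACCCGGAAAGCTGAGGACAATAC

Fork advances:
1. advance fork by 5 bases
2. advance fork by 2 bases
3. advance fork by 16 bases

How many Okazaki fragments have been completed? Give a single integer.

Step 1: advance 5 -> fork_pos = 0 + 5 = 5. Next multiple of 6 is 6 (not reached); still 0 fragment(s).
Step 2: advance 2 -> fork_pos = 5 + 2 = 7. Reached multiple(s) of 6: 6 -> fragment 1 completed (1 total).
Step 3: advance 16 -> fork_pos = 7 + 16 = 23. Reached multiple(s) of 6: 12, 18 -> fragments 2-3 completed (3 total).
Check: final fork_pos = 23; the multiples of 6 that are <= 23 are 6..18 -> 23 // 6 = 3 completed fragment(s).

Answer: 3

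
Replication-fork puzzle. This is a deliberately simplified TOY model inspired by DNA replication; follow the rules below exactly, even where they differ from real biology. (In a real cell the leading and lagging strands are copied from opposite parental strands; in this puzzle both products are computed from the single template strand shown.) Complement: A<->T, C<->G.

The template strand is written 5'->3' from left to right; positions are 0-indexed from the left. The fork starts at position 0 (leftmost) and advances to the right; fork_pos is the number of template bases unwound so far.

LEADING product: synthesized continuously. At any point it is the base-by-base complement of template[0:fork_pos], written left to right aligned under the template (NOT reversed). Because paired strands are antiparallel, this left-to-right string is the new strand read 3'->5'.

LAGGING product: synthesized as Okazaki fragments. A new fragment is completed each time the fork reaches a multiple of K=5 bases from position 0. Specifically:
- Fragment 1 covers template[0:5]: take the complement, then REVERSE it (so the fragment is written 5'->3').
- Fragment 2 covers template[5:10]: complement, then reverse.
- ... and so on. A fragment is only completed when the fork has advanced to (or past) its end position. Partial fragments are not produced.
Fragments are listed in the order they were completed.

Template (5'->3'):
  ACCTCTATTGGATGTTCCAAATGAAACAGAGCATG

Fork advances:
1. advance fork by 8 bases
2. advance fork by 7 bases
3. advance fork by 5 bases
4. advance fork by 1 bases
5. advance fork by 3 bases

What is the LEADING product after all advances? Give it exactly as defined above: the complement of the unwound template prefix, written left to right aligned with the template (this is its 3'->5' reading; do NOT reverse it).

Step 1: advance 8 -> fork_pos = 0 + 8 = 8.
Step 2: advance 7 -> fork_pos = 8 + 7 = 15.
Step 3: advance 5 -> fork_pos = 15 + 5 = 20.
Step 4: advance 1 -> fork_pos = 20 + 1 = 21.
Step 5: advance 3 -> fork_pos = 21 + 3 = 24.
Unwound prefix: template[0:24] = ACCTCTATTGGATGTTCCAAATGA
Complement it base by base (A<->T, C<->G), keeping left-to-right order:
  [0:5] ACCTC -> TGGAG
  [5:10] TATTG -> ATAAC
  [10:15] GATGT -> CTACA
  [15:20] TCCAA -> AGGTT
  [20:24] ATGA -> TACT
Concatenate: TGGAGATAACCTACAAGGTTTACT (length 24; written aligned with the template, i.e. 3'->5').

Answer: TGGAGATAACCTACAAGGTTTACT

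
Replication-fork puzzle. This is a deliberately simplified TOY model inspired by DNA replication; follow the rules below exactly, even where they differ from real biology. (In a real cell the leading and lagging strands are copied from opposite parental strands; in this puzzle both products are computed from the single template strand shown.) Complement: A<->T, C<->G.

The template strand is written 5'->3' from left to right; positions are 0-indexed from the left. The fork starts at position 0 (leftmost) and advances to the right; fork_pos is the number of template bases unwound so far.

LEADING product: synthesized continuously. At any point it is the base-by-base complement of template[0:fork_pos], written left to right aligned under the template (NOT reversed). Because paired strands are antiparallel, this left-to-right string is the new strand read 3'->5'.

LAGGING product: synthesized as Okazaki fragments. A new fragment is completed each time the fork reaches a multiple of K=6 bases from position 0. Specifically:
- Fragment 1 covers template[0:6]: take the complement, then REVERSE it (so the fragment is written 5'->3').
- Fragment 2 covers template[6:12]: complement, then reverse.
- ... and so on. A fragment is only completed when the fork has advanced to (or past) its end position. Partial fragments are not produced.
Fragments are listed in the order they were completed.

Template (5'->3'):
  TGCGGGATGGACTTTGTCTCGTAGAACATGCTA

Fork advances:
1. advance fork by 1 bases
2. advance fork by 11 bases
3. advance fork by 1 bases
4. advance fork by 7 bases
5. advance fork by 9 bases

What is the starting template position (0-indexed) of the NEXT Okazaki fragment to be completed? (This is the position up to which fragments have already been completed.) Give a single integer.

Answer: 24

Derivation:
Step 1: advance 1 -> fork_pos = 0 + 1 = 1. Next multiple of 6 is 6 (not reached); still 0 fragment(s).
Step 2: advance 11 -> fork_pos = 1 + 11 = 12. Reached multiple(s) of 6: 6, 12 -> fragments 1-2 completed (2 total).
Step 3: advance 1 -> fork_pos = 12 + 1 = 13. Next multiple of 6 is 18 (not reached); still 2 fragment(s).
Step 4: advance 7 -> fork_pos = 13 + 7 = 20. Reached multiple(s) of 6: 18 -> fragment 3 completed (3 total).
Step 5: advance 9 -> fork_pos = 20 + 9 = 29. Reached multiple(s) of 6: 24 -> fragment 4 completed (4 total).
4 fragment(s) completed, covering template[0:24] (4 x 6 = 24). The next fragment, fragment 5, covers template[24:30], so it starts at position 24.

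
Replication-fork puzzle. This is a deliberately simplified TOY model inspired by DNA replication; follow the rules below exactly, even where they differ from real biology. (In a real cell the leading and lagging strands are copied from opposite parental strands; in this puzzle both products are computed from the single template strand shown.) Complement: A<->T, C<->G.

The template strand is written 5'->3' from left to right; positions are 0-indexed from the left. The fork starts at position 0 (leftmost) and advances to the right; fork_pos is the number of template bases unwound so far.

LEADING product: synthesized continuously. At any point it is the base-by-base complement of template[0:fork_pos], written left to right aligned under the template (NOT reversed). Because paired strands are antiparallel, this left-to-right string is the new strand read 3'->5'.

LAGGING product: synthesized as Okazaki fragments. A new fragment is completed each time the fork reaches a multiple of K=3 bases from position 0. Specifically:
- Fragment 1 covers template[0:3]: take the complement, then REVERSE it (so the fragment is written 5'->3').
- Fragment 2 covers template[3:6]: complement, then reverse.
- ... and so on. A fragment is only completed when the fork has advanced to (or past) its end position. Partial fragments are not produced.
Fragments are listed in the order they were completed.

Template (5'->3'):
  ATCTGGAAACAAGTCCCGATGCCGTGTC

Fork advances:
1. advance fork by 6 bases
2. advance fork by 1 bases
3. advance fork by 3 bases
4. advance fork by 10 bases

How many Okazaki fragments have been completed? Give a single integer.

Step 1: advance 6 -> fork_pos = 0 + 6 = 6. Reached multiple(s) of 3: 3, 6 -> fragments 1-2 completed (2 total).
Step 2: advance 1 -> fork_pos = 6 + 1 = 7. Next multiple of 3 is 9 (not reached); still 2 fragment(s).
Step 3: advance 3 -> fork_pos = 7 + 3 = 10. Reached multiple(s) of 3: 9 -> fragment 3 completed (3 total).
Step 4: advance 10 -> fork_pos = 10 + 10 = 20. Reached multiple(s) of 3: 12, 15, 18 -> fragments 4-6 completed (6 total).
Check: final fork_pos = 20; the multiples of 3 that are <= 20 are 3..18 -> 20 // 3 = 6 completed fragment(s).

Answer: 6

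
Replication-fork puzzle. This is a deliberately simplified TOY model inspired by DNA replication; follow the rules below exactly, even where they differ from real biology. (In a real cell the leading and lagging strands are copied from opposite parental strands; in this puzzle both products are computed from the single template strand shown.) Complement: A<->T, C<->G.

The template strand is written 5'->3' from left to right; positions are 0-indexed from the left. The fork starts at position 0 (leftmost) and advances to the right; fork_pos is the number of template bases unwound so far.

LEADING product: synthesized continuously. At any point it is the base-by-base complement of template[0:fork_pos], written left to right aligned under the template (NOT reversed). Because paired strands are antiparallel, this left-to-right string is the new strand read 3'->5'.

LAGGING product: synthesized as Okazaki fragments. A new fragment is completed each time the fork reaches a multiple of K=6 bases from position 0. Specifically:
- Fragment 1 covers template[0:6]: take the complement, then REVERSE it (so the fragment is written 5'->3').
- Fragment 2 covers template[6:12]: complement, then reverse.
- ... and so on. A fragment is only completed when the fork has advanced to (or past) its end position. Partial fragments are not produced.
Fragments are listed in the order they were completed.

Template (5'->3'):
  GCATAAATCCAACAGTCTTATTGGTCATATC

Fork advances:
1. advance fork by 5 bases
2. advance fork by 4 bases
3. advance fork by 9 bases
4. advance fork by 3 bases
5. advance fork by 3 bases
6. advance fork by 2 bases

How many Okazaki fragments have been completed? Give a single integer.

Step 1: advance 5 -> fork_pos = 0 + 5 = 5. Next multiple of 6 is 6 (not reached); still 0 fragment(s).
Step 2: advance 4 -> fork_pos = 5 + 4 = 9. Reached multiple(s) of 6: 6 -> fragment 1 completed (1 total).
Step 3: advance 9 -> fork_pos = 9 + 9 = 18. Reached multiple(s) of 6: 12, 18 -> fragments 2-3 completed (3 total).
Step 4: advance 3 -> fork_pos = 18 + 3 = 21. Next multiple of 6 is 24 (not reached); still 3 fragment(s).
Step 5: advance 3 -> fork_pos = 21 + 3 = 24. Reached multiple(s) of 6: 24 -> fragment 4 completed (4 total).
Step 6: advance 2 -> fork_pos = 24 + 2 = 26. Next multiple of 6 is 30 (not reached); still 4 fragment(s).
Check: final fork_pos = 26; the multiples of 6 that are <= 26 are 6..24 -> 26 // 6 = 4 completed fragment(s).

Answer: 4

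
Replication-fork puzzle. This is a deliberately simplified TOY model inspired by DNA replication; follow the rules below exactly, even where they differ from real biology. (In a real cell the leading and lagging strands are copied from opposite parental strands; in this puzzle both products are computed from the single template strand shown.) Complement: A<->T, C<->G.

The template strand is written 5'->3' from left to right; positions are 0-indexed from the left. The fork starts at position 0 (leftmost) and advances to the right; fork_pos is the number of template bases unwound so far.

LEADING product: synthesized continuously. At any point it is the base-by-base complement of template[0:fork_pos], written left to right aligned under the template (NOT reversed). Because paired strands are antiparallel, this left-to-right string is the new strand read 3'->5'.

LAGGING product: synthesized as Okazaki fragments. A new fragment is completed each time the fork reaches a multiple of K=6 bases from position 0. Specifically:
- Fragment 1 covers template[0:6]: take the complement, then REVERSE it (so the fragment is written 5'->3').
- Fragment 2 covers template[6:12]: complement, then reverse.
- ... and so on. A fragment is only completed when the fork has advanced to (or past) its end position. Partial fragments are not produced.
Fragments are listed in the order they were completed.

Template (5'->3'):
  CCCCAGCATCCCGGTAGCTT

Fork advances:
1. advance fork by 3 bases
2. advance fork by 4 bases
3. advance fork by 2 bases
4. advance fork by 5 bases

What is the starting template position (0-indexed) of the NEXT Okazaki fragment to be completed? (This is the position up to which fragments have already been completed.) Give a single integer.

Step 1: advance 3 -> fork_pos = 0 + 3 = 3. Next multiple of 6 is 6 (not reached); still 0 fragment(s).
Step 2: advance 4 -> fork_pos = 3 + 4 = 7. Reached multiple(s) of 6: 6 -> fragment 1 completed (1 total).
Step 3: advance 2 -> fork_pos = 7 + 2 = 9. Next multiple of 6 is 12 (not reached); still 1 fragment(s).
Step 4: advance 5 -> fork_pos = 9 + 5 = 14. Reached multiple(s) of 6: 12 -> fragment 2 completed (2 total).
2 fragment(s) completed, covering template[0:12] (2 x 6 = 12). The next fragment, fragment 3, covers template[12:18], so it starts at position 12.

Answer: 12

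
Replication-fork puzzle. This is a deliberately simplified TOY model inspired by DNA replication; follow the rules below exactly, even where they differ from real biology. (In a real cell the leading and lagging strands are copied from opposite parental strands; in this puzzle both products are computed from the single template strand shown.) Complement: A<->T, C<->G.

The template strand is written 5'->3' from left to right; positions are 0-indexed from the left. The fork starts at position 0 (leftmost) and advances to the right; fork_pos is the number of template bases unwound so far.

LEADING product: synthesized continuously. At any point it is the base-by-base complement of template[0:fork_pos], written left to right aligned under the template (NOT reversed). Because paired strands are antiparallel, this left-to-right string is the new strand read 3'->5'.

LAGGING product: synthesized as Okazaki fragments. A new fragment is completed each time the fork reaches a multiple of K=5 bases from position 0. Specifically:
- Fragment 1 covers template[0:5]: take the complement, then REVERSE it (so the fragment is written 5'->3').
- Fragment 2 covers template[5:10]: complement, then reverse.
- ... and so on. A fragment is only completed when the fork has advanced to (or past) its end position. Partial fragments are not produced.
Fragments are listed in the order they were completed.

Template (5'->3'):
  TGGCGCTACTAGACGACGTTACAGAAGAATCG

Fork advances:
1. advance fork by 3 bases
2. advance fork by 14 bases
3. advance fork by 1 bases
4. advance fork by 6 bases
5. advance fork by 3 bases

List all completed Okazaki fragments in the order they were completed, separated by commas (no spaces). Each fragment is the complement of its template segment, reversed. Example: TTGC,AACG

Step 1: advance 3 -> fork_pos = 0 + 3 = 3. Next multiple of 5 is 5 (not reached); still 0 fragment(s).
Step 2: advance 14 -> fork_pos = 3 + 14 = 17. Reached multiple(s) of 5: 5, 10, 15 -> fragments 1-3 completed (3 total).
Step 3: advance 1 -> fork_pos = 17 + 1 = 18. Next multiple of 5 is 20 (not reached); still 3 fragment(s).
Step 4: advance 6 -> fork_pos = 18 + 6 = 24. Reached multiple(s) of 5: 20 -> fragment 4 completed (4 total).
Step 5: advance 3 -> fork_pos = 24 + 3 = 27. Reached multiple(s) of 5: 25 -> fragment 5 completed (5 total).
Final fork_pos = 27, so 5 fragment(s) are complete. Build each: template segment -> complement -> reverse.
Fragment 1: template[0:5] = TGGCG -> complement ACCGC -> reversed CGCCA
Fragment 2: template[5:10] = CTACT -> complement GATGA -> reversed AGTAG
Fragment 3: template[10:15] = AGACG -> complement TCTGC -> reversed CGTCT
Fragment 4: template[15:20] = ACGTT -> complement TGCAA -> reversed AACGT
Fragment 5: template[20:25] = ACAGA -> complement TGTCT -> reversed TCTGT

Answer: CGCCA,AGTAG,CGTCT,AACGT,TCTGT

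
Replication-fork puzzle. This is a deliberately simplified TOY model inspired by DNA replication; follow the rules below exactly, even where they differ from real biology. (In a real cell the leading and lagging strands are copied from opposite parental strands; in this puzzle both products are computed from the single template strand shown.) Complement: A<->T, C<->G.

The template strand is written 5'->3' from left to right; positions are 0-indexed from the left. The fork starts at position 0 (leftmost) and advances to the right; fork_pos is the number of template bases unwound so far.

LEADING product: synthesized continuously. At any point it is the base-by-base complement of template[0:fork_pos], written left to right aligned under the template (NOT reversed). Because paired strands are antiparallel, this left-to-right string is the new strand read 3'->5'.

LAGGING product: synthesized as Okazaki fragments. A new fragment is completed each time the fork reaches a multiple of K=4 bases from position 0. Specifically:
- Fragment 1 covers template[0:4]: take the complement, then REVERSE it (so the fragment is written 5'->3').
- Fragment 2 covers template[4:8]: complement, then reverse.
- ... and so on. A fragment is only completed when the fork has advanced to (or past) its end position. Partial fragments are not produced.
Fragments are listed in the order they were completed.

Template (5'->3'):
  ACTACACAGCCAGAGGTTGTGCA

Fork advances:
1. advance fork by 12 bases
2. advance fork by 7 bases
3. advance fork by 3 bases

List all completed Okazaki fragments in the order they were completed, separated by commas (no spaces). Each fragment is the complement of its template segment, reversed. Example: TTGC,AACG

Step 1: advance 12 -> fork_pos = 0 + 12 = 12. Reached multiple(s) of 4: 4, 8, 12 -> fragments 1-3 completed (3 total).
Step 2: advance 7 -> fork_pos = 12 + 7 = 19. Reached multiple(s) of 4: 16 -> fragment 4 completed (4 total).
Step 3: advance 3 -> fork_pos = 19 + 3 = 22. Reached multiple(s) of 4: 20 -> fragment 5 completed (5 total).
Final fork_pos = 22, so 5 fragment(s) are complete. Build each: template segment -> complement -> reverse.
Fragment 1: template[0:4] = ACTA -> complement TGAT -> reversed TAGT
Fragment 2: template[4:8] = CACA -> complement GTGT -> reversed TGTG
Fragment 3: template[8:12] = GCCA -> complement CGGT -> reversed TGGC
Fragment 4: template[12:16] = GAGG -> complement CTCC -> reversed CCTC
Fragment 5: template[16:20] = TTGT -> complement AACA -> reversed ACAA

Answer: TAGT,TGTG,TGGC,CCTC,ACAA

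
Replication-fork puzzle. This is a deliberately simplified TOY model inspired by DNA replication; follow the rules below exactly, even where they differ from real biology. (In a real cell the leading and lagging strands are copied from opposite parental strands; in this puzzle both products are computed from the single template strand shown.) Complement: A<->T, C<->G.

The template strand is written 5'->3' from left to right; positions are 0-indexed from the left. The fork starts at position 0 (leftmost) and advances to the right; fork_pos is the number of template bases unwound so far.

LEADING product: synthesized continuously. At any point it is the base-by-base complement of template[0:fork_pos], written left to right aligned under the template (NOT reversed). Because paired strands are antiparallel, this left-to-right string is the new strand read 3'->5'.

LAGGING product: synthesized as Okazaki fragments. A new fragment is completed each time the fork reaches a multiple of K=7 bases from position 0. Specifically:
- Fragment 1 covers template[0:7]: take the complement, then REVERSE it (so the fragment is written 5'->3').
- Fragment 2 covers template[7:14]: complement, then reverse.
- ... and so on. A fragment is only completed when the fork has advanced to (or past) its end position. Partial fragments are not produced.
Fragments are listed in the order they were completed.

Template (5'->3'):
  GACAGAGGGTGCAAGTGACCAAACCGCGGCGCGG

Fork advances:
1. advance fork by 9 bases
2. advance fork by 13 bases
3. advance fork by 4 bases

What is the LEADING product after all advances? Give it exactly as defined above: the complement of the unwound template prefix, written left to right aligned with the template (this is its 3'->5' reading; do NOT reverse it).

Answer: CTGTCTCCCACGTTCACTGGTTTGGC

Derivation:
Step 1: advance 9 -> fork_pos = 0 + 9 = 9.
Step 2: advance 13 -> fork_pos = 9 + 13 = 22.
Step 3: advance 4 -> fork_pos = 22 + 4 = 26.
Unwound prefix: template[0:26] = GACAGAGGGTGCAAGTGACCAAACCG
Complement it base by base (A<->T, C<->G), keeping left-to-right order:
  [0:5] GACAG -> CTGTC
  [5:10] AGGGT -> TCCCA
  [10:15] GCAAG -> CGTTC
  [15:20] TGACC -> ACTGG
  [20:25] AAACC -> TTTGG
  [25:26] G -> C
Concatenate: CTGTCTCCCACGTTCACTGGTTTGGC (length 26; written aligned with the template, i.e. 3'->5').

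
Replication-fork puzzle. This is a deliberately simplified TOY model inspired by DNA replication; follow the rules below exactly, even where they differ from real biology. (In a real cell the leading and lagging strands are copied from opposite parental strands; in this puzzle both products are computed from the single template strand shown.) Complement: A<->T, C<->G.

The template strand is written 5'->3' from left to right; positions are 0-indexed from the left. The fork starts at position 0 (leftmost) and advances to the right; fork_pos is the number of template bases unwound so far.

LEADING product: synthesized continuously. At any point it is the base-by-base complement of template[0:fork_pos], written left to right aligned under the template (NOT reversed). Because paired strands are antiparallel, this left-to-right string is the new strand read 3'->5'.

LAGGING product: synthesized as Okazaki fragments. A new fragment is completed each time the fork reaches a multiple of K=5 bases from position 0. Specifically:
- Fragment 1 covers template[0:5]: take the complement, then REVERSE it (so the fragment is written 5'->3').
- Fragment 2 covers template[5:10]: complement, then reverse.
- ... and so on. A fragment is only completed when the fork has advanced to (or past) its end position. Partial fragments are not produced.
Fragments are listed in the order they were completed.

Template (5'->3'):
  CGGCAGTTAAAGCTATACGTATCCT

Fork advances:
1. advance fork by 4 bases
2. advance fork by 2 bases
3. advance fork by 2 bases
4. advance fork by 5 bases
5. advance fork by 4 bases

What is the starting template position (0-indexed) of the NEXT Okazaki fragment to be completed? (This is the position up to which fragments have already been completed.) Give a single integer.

Step 1: advance 4 -> fork_pos = 0 + 4 = 4. Next multiple of 5 is 5 (not reached); still 0 fragment(s).
Step 2: advance 2 -> fork_pos = 4 + 2 = 6. Reached multiple(s) of 5: 5 -> fragment 1 completed (1 total).
Step 3: advance 2 -> fork_pos = 6 + 2 = 8. Next multiple of 5 is 10 (not reached); still 1 fragment(s).
Step 4: advance 5 -> fork_pos = 8 + 5 = 13. Reached multiple(s) of 5: 10 -> fragment 2 completed (2 total).
Step 5: advance 4 -> fork_pos = 13 + 4 = 17. Reached multiple(s) of 5: 15 -> fragment 3 completed (3 total).
3 fragment(s) completed, covering template[0:15] (3 x 5 = 15). The next fragment, fragment 4, covers template[15:20], so it starts at position 15.

Answer: 15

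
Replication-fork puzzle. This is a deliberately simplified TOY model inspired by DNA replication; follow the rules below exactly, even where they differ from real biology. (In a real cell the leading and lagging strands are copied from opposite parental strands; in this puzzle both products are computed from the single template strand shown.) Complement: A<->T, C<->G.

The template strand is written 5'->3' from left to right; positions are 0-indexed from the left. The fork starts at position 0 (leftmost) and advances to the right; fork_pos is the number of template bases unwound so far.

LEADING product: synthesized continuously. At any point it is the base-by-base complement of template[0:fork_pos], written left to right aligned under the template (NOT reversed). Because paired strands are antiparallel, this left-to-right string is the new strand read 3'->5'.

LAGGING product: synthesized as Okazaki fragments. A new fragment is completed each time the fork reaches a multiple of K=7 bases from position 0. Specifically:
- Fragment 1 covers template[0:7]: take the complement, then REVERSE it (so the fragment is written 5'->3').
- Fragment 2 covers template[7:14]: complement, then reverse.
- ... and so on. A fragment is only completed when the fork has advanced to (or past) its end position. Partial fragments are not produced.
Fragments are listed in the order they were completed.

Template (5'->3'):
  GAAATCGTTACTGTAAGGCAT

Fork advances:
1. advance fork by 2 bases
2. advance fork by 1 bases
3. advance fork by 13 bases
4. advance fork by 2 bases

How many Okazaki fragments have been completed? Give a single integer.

Step 1: advance 2 -> fork_pos = 0 + 2 = 2. Next multiple of 7 is 7 (not reached); still 0 fragment(s).
Step 2: advance 1 -> fork_pos = 2 + 1 = 3. Next multiple of 7 is 7 (not reached); still 0 fragment(s).
Step 3: advance 13 -> fork_pos = 3 + 13 = 16. Reached multiple(s) of 7: 7, 14 -> fragments 1-2 completed (2 total).
Step 4: advance 2 -> fork_pos = 16 + 2 = 18. Next multiple of 7 is 21 (not reached); still 2 fragment(s).
Check: final fork_pos = 18; the multiples of 7 that are <= 18 are 7..14 -> 18 // 7 = 2 completed fragment(s).

Answer: 2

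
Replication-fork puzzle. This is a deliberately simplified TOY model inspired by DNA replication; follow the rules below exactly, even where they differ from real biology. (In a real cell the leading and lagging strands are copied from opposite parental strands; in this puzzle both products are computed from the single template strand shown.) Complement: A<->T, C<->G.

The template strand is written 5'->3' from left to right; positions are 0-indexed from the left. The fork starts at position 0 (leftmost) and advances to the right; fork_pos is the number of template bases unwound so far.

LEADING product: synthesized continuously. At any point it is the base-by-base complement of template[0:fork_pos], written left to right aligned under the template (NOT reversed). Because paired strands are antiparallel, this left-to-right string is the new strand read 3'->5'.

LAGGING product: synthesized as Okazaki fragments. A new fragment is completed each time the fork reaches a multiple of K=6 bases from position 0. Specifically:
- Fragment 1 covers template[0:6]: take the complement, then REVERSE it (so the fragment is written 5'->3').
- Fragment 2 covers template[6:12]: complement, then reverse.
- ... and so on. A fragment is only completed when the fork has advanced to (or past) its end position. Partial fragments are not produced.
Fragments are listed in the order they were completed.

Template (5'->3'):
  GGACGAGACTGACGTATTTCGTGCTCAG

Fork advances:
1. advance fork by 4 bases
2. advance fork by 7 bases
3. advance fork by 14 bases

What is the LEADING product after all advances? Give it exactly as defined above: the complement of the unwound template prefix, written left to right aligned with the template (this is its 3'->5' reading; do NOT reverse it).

Step 1: advance 4 -> fork_pos = 0 + 4 = 4.
Step 2: advance 7 -> fork_pos = 4 + 7 = 11.
Step 3: advance 14 -> fork_pos = 11 + 14 = 25.
Unwound prefix: template[0:25] = GGACGAGACTGACGTATTTCGTGCT
Complement it base by base (A<->T, C<->G), keeping left-to-right order:
  [0:5] GGACG -> CCTGC
  [5:10] AGACT -> TCTGA
  [10:15] GACGT -> CTGCA
  [15:20] ATTTC -> TAAAG
  [20:25] GTGCT -> CACGA
Concatenate: CCTGCTCTGACTGCATAAAGCACGA (length 25; written aligned with the template, i.e. 3'->5').

Answer: CCTGCTCTGACTGCATAAAGCACGA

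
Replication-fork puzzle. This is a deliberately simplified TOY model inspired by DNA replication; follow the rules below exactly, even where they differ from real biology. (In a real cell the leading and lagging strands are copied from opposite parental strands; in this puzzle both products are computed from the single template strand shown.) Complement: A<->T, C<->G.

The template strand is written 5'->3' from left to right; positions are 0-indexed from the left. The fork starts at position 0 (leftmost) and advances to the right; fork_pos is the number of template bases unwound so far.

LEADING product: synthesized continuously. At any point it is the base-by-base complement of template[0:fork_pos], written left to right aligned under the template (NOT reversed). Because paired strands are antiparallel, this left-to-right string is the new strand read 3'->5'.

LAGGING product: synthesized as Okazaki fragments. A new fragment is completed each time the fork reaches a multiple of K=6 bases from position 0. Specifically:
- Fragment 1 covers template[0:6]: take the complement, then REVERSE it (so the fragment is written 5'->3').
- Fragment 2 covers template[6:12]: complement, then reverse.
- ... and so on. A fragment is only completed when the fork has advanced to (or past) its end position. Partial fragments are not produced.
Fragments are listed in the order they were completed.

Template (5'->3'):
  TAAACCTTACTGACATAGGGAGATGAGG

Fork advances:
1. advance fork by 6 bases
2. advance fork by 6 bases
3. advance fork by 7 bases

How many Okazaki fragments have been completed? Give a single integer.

Step 1: advance 6 -> fork_pos = 0 + 6 = 6. Reached multiple(s) of 6: 6 -> fragment 1 completed (1 total).
Step 2: advance 6 -> fork_pos = 6 + 6 = 12. Reached multiple(s) of 6: 12 -> fragment 2 completed (2 total).
Step 3: advance 7 -> fork_pos = 12 + 7 = 19. Reached multiple(s) of 6: 18 -> fragment 3 completed (3 total).
Check: final fork_pos = 19; the multiples of 6 that are <= 19 are 6..18 -> 19 // 6 = 3 completed fragment(s).

Answer: 3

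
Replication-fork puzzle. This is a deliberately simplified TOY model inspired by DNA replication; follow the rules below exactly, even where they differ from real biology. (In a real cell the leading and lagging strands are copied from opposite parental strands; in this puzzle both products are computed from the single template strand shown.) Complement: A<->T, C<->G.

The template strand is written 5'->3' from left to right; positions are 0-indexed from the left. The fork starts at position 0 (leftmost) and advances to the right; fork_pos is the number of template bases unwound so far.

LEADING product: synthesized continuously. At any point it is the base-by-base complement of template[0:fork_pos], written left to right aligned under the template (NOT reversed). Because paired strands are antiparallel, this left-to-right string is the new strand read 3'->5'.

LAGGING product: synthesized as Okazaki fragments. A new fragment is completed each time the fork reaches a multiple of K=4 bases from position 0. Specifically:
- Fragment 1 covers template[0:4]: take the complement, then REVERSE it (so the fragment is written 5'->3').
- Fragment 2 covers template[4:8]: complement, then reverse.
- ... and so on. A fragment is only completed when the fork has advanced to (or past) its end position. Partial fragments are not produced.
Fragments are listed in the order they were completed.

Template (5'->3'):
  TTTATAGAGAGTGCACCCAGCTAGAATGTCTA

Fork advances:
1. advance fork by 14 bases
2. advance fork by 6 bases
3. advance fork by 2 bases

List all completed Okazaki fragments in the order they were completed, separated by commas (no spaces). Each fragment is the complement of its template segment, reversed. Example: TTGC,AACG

Step 1: advance 14 -> fork_pos = 0 + 14 = 14. Reached multiple(s) of 4: 4, 8, 12 -> fragments 1-3 completed (3 total).
Step 2: advance 6 -> fork_pos = 14 + 6 = 20. Reached multiple(s) of 4: 16, 20 -> fragments 4-5 completed (5 total).
Step 3: advance 2 -> fork_pos = 20 + 2 = 22. Next multiple of 4 is 24 (not reached); still 5 fragment(s).
Final fork_pos = 22, so 5 fragment(s) are complete. Build each: template segment -> complement -> reverse.
Fragment 1: template[0:4] = TTTA -> complement AAAT -> reversed TAAA
Fragment 2: template[4:8] = TAGA -> complement ATCT -> reversed TCTA
Fragment 3: template[8:12] = GAGT -> complement CTCA -> reversed ACTC
Fragment 4: template[12:16] = GCAC -> complement CGTG -> reversed GTGC
Fragment 5: template[16:20] = CCAG -> complement GGTC -> reversed CTGG

Answer: TAAA,TCTA,ACTC,GTGC,CTGG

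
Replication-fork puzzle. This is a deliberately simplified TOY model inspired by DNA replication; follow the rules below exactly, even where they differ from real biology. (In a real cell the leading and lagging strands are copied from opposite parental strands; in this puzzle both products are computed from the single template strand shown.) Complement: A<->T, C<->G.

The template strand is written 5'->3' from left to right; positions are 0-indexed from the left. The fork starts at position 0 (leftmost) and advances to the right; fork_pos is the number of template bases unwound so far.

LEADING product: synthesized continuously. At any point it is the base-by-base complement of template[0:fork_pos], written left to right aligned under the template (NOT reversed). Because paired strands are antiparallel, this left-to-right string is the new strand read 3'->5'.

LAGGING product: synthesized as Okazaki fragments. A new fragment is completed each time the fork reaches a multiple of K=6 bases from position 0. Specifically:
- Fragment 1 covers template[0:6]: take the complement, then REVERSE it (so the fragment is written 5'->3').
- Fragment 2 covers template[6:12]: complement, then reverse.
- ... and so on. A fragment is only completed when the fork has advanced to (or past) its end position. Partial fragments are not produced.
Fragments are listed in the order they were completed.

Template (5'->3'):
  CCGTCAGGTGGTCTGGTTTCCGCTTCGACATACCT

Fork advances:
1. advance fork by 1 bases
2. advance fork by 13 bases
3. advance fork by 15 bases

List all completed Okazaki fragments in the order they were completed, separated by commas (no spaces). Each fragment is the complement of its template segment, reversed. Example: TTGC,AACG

Answer: TGACGG,ACCACC,AACCAG,AGCGGA

Derivation:
Step 1: advance 1 -> fork_pos = 0 + 1 = 1. Next multiple of 6 is 6 (not reached); still 0 fragment(s).
Step 2: advance 13 -> fork_pos = 1 + 13 = 14. Reached multiple(s) of 6: 6, 12 -> fragments 1-2 completed (2 total).
Step 3: advance 15 -> fork_pos = 14 + 15 = 29. Reached multiple(s) of 6: 18, 24 -> fragments 3-4 completed (4 total).
Final fork_pos = 29, so 4 fragment(s) are complete. Build each: template segment -> complement -> reverse.
Fragment 1: template[0:6] = CCGTCA -> complement GGCAGT -> reversed TGACGG
Fragment 2: template[6:12] = GGTGGT -> complement CCACCA -> reversed ACCACC
Fragment 3: template[12:18] = CTGGTT -> complement GACCAA -> reversed AACCAG
Fragment 4: template[18:24] = TCCGCT -> complement AGGCGA -> reversed AGCGGA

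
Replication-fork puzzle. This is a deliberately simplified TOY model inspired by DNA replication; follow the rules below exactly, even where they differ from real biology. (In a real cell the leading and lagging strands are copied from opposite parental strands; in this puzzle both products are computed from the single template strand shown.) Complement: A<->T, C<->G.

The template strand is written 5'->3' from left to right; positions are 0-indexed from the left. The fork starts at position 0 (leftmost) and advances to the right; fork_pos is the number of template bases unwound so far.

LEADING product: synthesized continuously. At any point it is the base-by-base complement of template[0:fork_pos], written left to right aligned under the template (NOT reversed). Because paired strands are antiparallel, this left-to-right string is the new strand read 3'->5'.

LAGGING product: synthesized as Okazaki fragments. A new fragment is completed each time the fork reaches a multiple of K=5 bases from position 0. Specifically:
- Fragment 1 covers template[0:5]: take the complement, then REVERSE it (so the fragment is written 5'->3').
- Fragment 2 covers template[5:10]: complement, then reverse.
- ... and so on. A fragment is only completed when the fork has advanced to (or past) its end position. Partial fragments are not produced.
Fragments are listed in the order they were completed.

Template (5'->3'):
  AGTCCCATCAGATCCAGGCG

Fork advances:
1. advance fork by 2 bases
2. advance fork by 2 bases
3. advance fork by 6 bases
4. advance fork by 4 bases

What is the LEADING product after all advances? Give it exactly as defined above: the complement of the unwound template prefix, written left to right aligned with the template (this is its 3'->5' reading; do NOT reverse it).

Step 1: advance 2 -> fork_pos = 0 + 2 = 2.
Step 2: advance 2 -> fork_pos = 2 + 2 = 4.
Step 3: advance 6 -> fork_pos = 4 + 6 = 10.
Step 4: advance 4 -> fork_pos = 10 + 4 = 14.
Unwound prefix: template[0:14] = AGTCCCATCAGATC
Complement it base by base (A<->T, C<->G), keeping left-to-right order:
  [0:5] AGTCC -> TCAGG
  [5:10] CATCA -> GTAGT
  [10:14] GATC -> CTAG
Concatenate: TCAGGGTAGTCTAG (length 14; written aligned with the template, i.e. 3'->5').

Answer: TCAGGGTAGTCTAG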